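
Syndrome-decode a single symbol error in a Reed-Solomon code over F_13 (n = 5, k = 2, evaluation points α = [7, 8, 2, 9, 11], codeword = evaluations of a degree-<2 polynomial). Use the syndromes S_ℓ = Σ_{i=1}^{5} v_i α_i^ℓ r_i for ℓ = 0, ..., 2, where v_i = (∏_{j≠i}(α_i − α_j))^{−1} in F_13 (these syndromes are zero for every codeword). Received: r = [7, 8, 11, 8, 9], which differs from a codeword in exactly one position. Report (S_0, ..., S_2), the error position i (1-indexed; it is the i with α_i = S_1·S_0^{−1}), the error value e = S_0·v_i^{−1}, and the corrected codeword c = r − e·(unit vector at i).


S = (4, 6, 9), error at position 2, error magnitude e = 7, c = [7, 1, 11, 8, 9].

Step 1: column multipliers v_i = (∏_{j≠i}(α_i − α_j))^{−1} mod 13.
  i = 1 (α = 7): (7−8)(7−2)(7−9)(7−11) = (−1)·5·(−2)·(−4) = −40 ≡ 12, so v_1 = 12^{−1} = 12 (mod 13).
  i = 2 (α = 8): (8−7)(8−2)(8−9)(8−11) = 1·6·(−1)·(−3) = 18 ≡ 5, so v_2 = 5^{−1} = 8 (mod 13).
  i = 3 (α = 2): (2−7)(2−8)(2−9)(2−11) = (−5)·(−6)·(−7)·(−9) = 1890 ≡ 5, so v_3 = 5^{−1} = 8 (mod 13).
  i = 4 (α = 9): (9−7)(9−8)(9−2)(9−11) = 2·1·7·(−2) = −28 ≡ 11, so v_4 = 11^{−1} = 6 (mod 13).
  i = 5 (α = 11): (11−7)(11−8)(11−2)(11−9) = 4·3·9·2 = 216 ≡ 8, so v_5 = 8^{−1} = 5 (mod 13).
  v = [12, 8, 8, 6, 5].
Step 2: syndromes of r = [7, 8, 11, 8, 9] (all sums mod 13).
  S_0 = Σ v_i r_i = 12·7 + 8·8 + 8·11 + 6·8 + 5·9 = 329 ≡ 4.
  S_1 = Σ v_i α_i r_i = 12·7·7 + 8·8·8 + 8·2·11 + 6·9·8 + 5·11·9 = 2203 ≡ 6.
  α_i^2 mod 13 = [10, 12, 4, 3, 4].
  S_2 = Σ v_i α_i^2 r_i = 12·10·7 + 8·12·8 + 8·4·11 + 6·3·8 + 5·4·9 = 2284 ≡ 9.
  S = (4, 6, 9) ≠ 0, so r is not a codeword (an error is present).
Step 3: locate the error. For a single error e at position i, S_ℓ = v_i·e·α_i^ℓ, so α_err = S_1/S_0.
  S_0^{−1} = 4^{−1} = 10 (mod 13), so α_err = 6·10 = 60 ≡ 8 = α_2. Error position i = 2.
  Consistency check: S_2/S_1 = 9·11 = 99 ≡ 8 = α_err ✓ (single-error assumption holds).
Step 4: error magnitude e = S_0/v_2 = S_0·∏_{j≠2}(α_2 − α_j) = 4·5 = 20 ≡ 7 (mod 13).
Step 5: correct position 2: c_2 = r_2 − e = 8 − 7 ≡ 1 (mod 13). Hence c = [7, 1, 11, 8, 9].
  Check: interpolating c through the α_i gives m(x) = 10 + 7·x (degree < 2) with m(α_i) = c_i for every i, so c is indeed a codeword.


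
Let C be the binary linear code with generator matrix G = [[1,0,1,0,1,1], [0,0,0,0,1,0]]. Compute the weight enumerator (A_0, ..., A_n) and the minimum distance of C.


Weight distribution: A_0 = 1, A_1 = 1, A_3 = 1, A_4 = 1. Minimum distance d = 1.

Enumerate all 2^2 = 4 messages m ∈ F_2^2.
For each, compute codeword c = mG in F_2^6, then tally its weight.
  m = 00 → c = 000000, weight = 0.
  m = 10 → c = 101011, weight = 4.
  m = 01 → c = 000010, weight = 1.
  m = 11 → c = 101001, weight = 3.
Tally weights:
  weight 0: 1 codewords.
  weight 1: 1 codewords.
  weight 3: 1 codewords.
  weight 4: 1 codewords.
Minimum distance d = smallest w > 0 with A_w > 0 = 1.
Sanity: Σ A_w = 4 = 2^2 = 4 ✓.


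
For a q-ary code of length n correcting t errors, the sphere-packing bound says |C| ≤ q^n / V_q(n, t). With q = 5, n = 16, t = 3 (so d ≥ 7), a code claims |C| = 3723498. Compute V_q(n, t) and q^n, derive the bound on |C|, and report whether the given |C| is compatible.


V_q(n, t) = 37825, q^n = 152587890625, Hamming bound = 4034048, |C| = 3723498 ≤ bound (satisfied).

Step 1: Compute V_q(n, t) = Σ_{j=0}^3 C(n, j) (q−1)^j.
  j = 0: C(16,0)·(4)^0 = 1·1 = 1.
  j = 1: C(16,1)·(4)^1 = 16·4 = 64.
  j = 2: C(16,2)·(4)^2 = 120·16 = 1920.
  j = 3: C(16,3)·(4)^3 = 560·64 = 35840.
  V_q(n, t) = 1 + 64 + 1920 + 35840 = 37825.
Step 2: q^n = 5^16 = 152587890625.
Step 3: Hamming bound ⌊q^n / V_q(n,t)⌋ = ⌊152587890625/37825⌋ = 4034048.
Step 4: Compare |C| = 3723498 to 4034048: satisfied.
The claimed |C| lies below the Hamming bound.


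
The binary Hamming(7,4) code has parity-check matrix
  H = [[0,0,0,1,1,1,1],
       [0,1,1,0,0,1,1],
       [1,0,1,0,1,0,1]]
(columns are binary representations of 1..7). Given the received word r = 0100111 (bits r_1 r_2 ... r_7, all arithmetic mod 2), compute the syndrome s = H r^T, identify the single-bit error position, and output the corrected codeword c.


s = (1, 1, 0)^T, error position = 6, corrected codeword c = 0100101

Compute s = H r^T mod 2 one row at a time:
  s_1 = 0 + 1 + 1 + 1 = 3 ≡ 1 (mod 2).
  s_2 = 1 + 0 + 1 + 1 = 3 ≡ 1 (mod 2).
  s_3 = 0 + 0 + 1 + 1 = 2 ≡ 0 (mod 2).
s = (1, 1, 0)^T — this equals column 6 of H (binary 110), so error is at position 6.
Correct: flip bit 6 of r = 0100111 to get c = 0100101.


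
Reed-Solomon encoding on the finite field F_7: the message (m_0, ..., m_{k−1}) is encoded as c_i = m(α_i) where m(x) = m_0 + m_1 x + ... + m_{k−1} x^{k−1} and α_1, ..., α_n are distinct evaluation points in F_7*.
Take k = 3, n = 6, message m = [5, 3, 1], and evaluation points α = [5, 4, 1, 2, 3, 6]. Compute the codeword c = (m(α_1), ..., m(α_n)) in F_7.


c = [3, 5, 2, 1, 2, 3]

Message polynomial: m(x) = 5 + 3·x + 1·x^2 (mod 7).
For each evaluation point α_i, compute m(α_i) mod 7:
  α_1 = 5: Horner steps 1 → 1 → 3, so m(5) = 3.
  α_2 = 4: Horner steps 1 → 0 → 5, so m(4) = 5.
  α_3 = 1: Horner steps 1 → 4 → 2, so m(1) = 2.
  α_4 = 2: Horner steps 1 → 5 → 1, so m(2) = 1.
  α_5 = 3: Horner steps 1 → 6 → 2, so m(3) = 2.
  α_6 = 6: Horner steps 1 → 2 → 3, so m(6) = 3.
Codeword c = [3, 5, 2, 1, 2, 3] ∈ F_7^6.


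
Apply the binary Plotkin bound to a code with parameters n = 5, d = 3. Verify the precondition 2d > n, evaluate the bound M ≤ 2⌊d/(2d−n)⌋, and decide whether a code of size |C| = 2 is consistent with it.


Plotkin bound M ≤ 6; given |C| = 2 ≤ bound (satisfied).

Check applicability: 2d = 6, n = 5.
2d − n = 1 > 0, so Plotkin applies.
Compute d/(2d−n) = 3/1 ≈ 3.0000.
⌊d/(2d−n)⌋ = 3.
Plotkin bound: M ≤ 2·3 = 6.
Given |C| = 2, check: satisfied.
This |C| is below the Plotkin bound.


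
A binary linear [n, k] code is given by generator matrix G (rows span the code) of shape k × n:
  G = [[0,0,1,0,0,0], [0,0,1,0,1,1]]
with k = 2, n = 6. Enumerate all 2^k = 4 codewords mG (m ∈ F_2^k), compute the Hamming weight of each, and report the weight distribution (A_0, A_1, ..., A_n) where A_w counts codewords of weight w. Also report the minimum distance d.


Weight distribution: A_0 = 1, A_1 = 1, A_2 = 1, A_3 = 1. Minimum distance d = 1.

Enumerate all 2^2 = 4 messages m ∈ F_2^2.
For each, compute codeword c = mG in F_2^6, then tally its weight.
  m = 00 → c = 000000, weight = 0.
  m = 10 → c = 001000, weight = 1.
  m = 01 → c = 001011, weight = 3.
  m = 11 → c = 000011, weight = 2.
Tally weights:
  weight 0: 1 codewords.
  weight 1: 1 codewords.
  weight 2: 1 codewords.
  weight 3: 1 codewords.
Minimum distance d = smallest w > 0 with A_w > 0 = 1.
Sanity: Σ A_w = 4 = 2^2 = 4 ✓.


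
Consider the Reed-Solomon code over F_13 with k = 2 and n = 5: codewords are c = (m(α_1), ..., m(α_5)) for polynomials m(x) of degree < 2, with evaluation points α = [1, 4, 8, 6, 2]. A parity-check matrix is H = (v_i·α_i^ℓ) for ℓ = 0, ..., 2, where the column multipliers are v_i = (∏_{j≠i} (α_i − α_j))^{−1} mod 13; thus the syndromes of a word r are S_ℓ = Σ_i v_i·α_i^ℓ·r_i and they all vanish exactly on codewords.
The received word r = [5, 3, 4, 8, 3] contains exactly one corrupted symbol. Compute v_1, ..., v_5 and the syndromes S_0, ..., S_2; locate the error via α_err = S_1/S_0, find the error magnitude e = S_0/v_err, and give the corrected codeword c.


S = (12, 9, 10), error at position 2, error magnitude e = 4, c = [5, 12, 4, 8, 3].

Step 1: column multipliers v_i = (∏_{j≠i}(α_i − α_j))^{−1} mod 13.
  i = 1 (α = 1): (1−4)(1−8)(1−6)(1−2) = (−3)·(−7)·(−5)·(−1) = 105 ≡ 1, so v_1 = 1^{−1} = 1 (mod 13).
  i = 2 (α = 4): (4−1)(4−8)(4−6)(4−2) = 3·(−4)·(−2)·2 = 48 ≡ 9, so v_2 = 9^{−1} = 3 (mod 13).
  i = 3 (α = 8): (8−1)(8−4)(8−6)(8−2) = 7·4·2·6 = 336 ≡ 11, so v_3 = 11^{−1} = 6 (mod 13).
  i = 4 (α = 6): (6−1)(6−4)(6−8)(6−2) = 5·2·(−2)·4 = −80 ≡ 11, so v_4 = 11^{−1} = 6 (mod 13).
  i = 5 (α = 2): (2−1)(2−4)(2−8)(2−6) = 1·(−2)·(−6)·(−4) = −48 ≡ 4, so v_5 = 4^{−1} = 10 (mod 13).
  v = [1, 3, 6, 6, 10].
Step 2: syndromes of r = [5, 3, 4, 8, 3] (all sums mod 13).
  S_0 = Σ v_i r_i = 1·5 + 3·3 + 6·4 + 6·8 + 10·3 = 116 ≡ 12.
  S_1 = Σ v_i α_i r_i = 1·1·5 + 3·4·3 + 6·8·4 + 6·6·8 + 10·2·3 = 581 ≡ 9.
  α_i^2 mod 13 = [1, 3, 12, 10, 4].
  S_2 = Σ v_i α_i^2 r_i = 1·1·5 + 3·3·3 + 6·12·4 + 6·10·8 + 10·4·3 = 920 ≡ 10.
  S = (12, 9, 10) ≠ 0, so r is not a codeword (an error is present).
Step 3: locate the error. For a single error e at position i, S_ℓ = v_i·e·α_i^ℓ, so α_err = S_1/S_0.
  S_0^{−1} = 12^{−1} = 12 (mod 13), so α_err = 9·12 = 108 ≡ 4 = α_2. Error position i = 2.
  Consistency check: S_2/S_1 = 10·3 = 30 ≡ 4 = α_err ✓ (single-error assumption holds).
Step 4: error magnitude e = S_0/v_2 = S_0·∏_{j≠2}(α_2 − α_j) = 12·9 = 108 ≡ 4 (mod 13).
Step 5: correct position 2: c_2 = r_2 − e = 3 − 4 ≡ 12 (mod 13). Hence c = [5, 12, 4, 8, 3].
  Check: interpolating c through the α_i gives m(x) = 7 + 11·x (degree < 2) with m(α_i) = c_i for every i, so c is indeed a codeword.


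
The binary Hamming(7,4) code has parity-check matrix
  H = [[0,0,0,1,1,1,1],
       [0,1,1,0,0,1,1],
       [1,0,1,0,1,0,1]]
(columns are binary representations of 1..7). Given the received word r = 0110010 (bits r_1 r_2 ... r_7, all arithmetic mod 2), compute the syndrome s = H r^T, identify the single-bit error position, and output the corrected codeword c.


s = (1, 1, 1)^T, error position = 7, corrected codeword c = 0110011

Compute s = H r^T mod 2 one row at a time:
  s_1 = 0 + 0 + 1 + 0 = 1 ≡ 1 (mod 2).
  s_2 = 1 + 1 + 1 + 0 = 3 ≡ 1 (mod 2).
  s_3 = 0 + 1 + 0 + 0 = 1 ≡ 1 (mod 2).
s = (1, 1, 1)^T — this equals column 7 of H (binary 111), so error is at position 7.
Correct: flip bit 7 of r = 0110010 to get c = 0110011.


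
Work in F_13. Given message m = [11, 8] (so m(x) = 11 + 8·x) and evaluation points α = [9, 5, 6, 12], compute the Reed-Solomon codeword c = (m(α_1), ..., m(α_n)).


c = [5, 12, 7, 3]

Message polynomial: m(x) = 11 + 8·x (mod 13).
For each evaluation point α_i, compute m(α_i) mod 13:
  α_1 = 9: Horner steps 8 → 5, so m(9) = 5.
  α_2 = 5: Horner steps 8 → 12, so m(5) = 12.
  α_3 = 6: Horner steps 8 → 7, so m(6) = 7.
  α_4 = 12: Horner steps 8 → 3, so m(12) = 3.
Codeword c = [5, 12, 7, 3] ∈ F_13^4.


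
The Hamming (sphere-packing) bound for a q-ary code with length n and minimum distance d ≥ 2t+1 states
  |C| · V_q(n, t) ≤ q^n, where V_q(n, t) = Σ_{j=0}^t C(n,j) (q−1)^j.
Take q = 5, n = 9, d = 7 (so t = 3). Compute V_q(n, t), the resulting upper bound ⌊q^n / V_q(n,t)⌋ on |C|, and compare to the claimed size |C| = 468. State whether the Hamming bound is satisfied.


V_q(n, t) = 5989, q^n = 1953125, Hamming bound = 326, |C| = 468 > bound (violated).

Step 1: Compute V_q(n, t) = Σ_{j=0}^3 C(n, j) (q−1)^j.
  j = 0: C(9,0)·(4)^0 = 1·1 = 1.
  j = 1: C(9,1)·(4)^1 = 9·4 = 36.
  j = 2: C(9,2)·(4)^2 = 36·16 = 576.
  j = 3: C(9,3)·(4)^3 = 84·64 = 5376.
  V_q(n, t) = 1 + 36 + 576 + 5376 = 5989.
Step 2: q^n = 5^9 = 1953125.
Step 3: Hamming bound ⌊q^n / V_q(n,t)⌋ = ⌊1953125/5989⌋ = 326.
Step 4: Compare |C| = 468 to 326: violated.
The claimed |C| lies above the Hamming bound, so no 5-ary code of length 9 with d ≥ 7 can have 468 codewords.


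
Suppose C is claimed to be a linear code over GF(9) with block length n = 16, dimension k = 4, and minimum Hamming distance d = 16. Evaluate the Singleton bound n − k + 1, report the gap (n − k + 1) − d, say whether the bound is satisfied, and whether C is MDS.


Singleton RHS = n − k + 1 = 13, slack = -3, bound violated (no such code; not MDS).

Singleton bound: d ≤ n − k + 1.
Here n = 16, k = 4, so n − k + 1 = 13.
Given d = 16, check d ≤ 13: NO.
Slack = (n − k + 1) − d = -3.
The slack is negative: d = 16 exceeds n − k + 1 = 13 by 3, so the Singleton bound is violated and no linear [16, 4, 16]_9 code can exist. In particular it is not MDS (MDS requires d = n − k + 1 exactly).
Description: the claimed parameters are [16, 4, 16]_9; such a code would be impossible (violates the Singleton bound).


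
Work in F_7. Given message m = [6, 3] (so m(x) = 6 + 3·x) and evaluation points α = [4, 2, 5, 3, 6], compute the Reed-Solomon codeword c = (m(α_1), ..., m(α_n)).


c = [4, 5, 0, 1, 3]

Message polynomial: m(x) = 6 + 3·x (mod 7).
For each evaluation point α_i, compute m(α_i) mod 7:
  α_1 = 4: Horner steps 3 → 4, so m(4) = 4.
  α_2 = 2: Horner steps 3 → 5, so m(2) = 5.
  α_3 = 5: Horner steps 3 → 0, so m(5) = 0.
  α_4 = 3: Horner steps 3 → 1, so m(3) = 1.
  α_5 = 6: Horner steps 3 → 3, so m(6) = 3.
Codeword c = [4, 5, 0, 1, 3] ∈ F_7^5.


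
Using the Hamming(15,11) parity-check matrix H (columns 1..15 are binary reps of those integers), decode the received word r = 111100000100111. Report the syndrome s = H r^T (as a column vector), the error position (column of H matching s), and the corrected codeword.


s = (0, 0, 1, 0)^T, error position = 2, corrected codeword c = 101100000100111

Compute s = H r^T mod 2 one row at a time:
  s_1 = 0 + 0 + 1 + 0 + 0 + 1 + 1 + 1 = 4 ≡ 0 (mod 2).
  s_2 = 1 + 0 + 0 + 0 + 0 + 1 + 1 + 1 = 4 ≡ 0 (mod 2).
  s_3 = 1 + 1 + 0 + 0 + 1 + 0 + 1 + 1 = 5 ≡ 1 (mod 2).
  s_4 = 1 + 1 + 0 + 0 + 0 + 0 + 1 + 1 = 4 ≡ 0 (mod 2).
s = (0, 0, 1, 0)^T — this equals column 2 of H (binary 0010), so error is at position 2.
Correct: flip bit 2 of r = 111100000100111 to get c = 101100000100111.


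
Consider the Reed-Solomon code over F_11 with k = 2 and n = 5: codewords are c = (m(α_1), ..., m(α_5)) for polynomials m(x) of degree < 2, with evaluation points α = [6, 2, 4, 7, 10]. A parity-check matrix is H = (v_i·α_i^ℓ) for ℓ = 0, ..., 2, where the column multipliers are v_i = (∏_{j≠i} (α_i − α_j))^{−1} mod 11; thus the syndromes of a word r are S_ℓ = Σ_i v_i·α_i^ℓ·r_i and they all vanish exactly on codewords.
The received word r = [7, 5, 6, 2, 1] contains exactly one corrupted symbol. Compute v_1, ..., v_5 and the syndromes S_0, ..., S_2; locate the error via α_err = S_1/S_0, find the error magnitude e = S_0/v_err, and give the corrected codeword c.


S = (9, 2, 9), error at position 5, error magnitude e = 3, c = [7, 5, 6, 2, 9].

Step 1: column multipliers v_i = (∏_{j≠i}(α_i − α_j))^{−1} mod 11.
  i = 1 (α = 6): (6−2)(6−4)(6−7)(6−10) = 4·2·(−1)·(−4) = 32 ≡ 10, so v_1 = 10^{−1} = 10 (mod 11).
  i = 2 (α = 2): (2−6)(2−4)(2−7)(2−10) = (−4)·(−2)·(−5)·(−8) = 320 ≡ 1, so v_2 = 1^{−1} = 1 (mod 11).
  i = 3 (α = 4): (4−6)(4−2)(4−7)(4−10) = (−2)·2·(−3)·(−6) = −72 ≡ 5, so v_3 = 5^{−1} = 9 (mod 11).
  i = 4 (α = 7): (7−6)(7−2)(7−4)(7−10) = 1·5·3·(−3) = −45 ≡ 10, so v_4 = 10^{−1} = 10 (mod 11).
  i = 5 (α = 10): (10−6)(10−2)(10−4)(10−7) = 4·8·6·3 = 576 ≡ 4, so v_5 = 4^{−1} = 3 (mod 11).
  v = [10, 1, 9, 10, 3].
Step 2: syndromes of r = [7, 5, 6, 2, 1] (all sums mod 11).
  S_0 = Σ v_i r_i = 10·7 + 1·5 + 9·6 + 10·2 + 3·1 = 152 ≡ 9.
  S_1 = Σ v_i α_i r_i = 10·6·7 + 1·2·5 + 9·4·6 + 10·7·2 + 3·10·1 = 816 ≡ 2.
  α_i^2 mod 11 = [3, 4, 5, 5, 1].
  S_2 = Σ v_i α_i^2 r_i = 10·3·7 + 1·4·5 + 9·5·6 + 10·5·2 + 3·1·1 = 603 ≡ 9.
  S = (9, 2, 9) ≠ 0, so r is not a codeword (an error is present).
Step 3: locate the error. For a single error e at position i, S_ℓ = v_i·e·α_i^ℓ, so α_err = S_1/S_0.
  S_0^{−1} = 9^{−1} = 5 (mod 11), so α_err = 2·5 = 10 ≡ 10 = α_5. Error position i = 5.
  Consistency check: S_2/S_1 = 9·6 = 54 ≡ 10 = α_err ✓ (single-error assumption holds).
Step 4: error magnitude e = S_0/v_5 = S_0·∏_{j≠5}(α_5 − α_j) = 9·4 = 36 ≡ 3 (mod 11).
Step 5: correct position 5: c_5 = r_5 − e = 1 − 3 ≡ 9 (mod 11). Hence c = [7, 5, 6, 2, 9].
  Check: interpolating c through the α_i gives m(x) = 4 + 6·x (degree < 2) with m(α_i) = c_i for every i, so c is indeed a codeword.


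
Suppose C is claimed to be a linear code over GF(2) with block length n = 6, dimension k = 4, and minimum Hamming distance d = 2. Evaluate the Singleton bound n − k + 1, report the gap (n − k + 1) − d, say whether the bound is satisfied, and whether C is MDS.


Singleton RHS = n − k + 1 = 3, slack = 1, bound satisfied, not MDS.

Singleton bound: d ≤ n − k + 1.
Here n = 6, k = 4, so n − k + 1 = 3.
Given d = 2, check d ≤ 3: YES.
Slack = (n − k + 1) − d = 1.
The code is NOT MDS (slack = 1 > 0).
Description: the claimed parameters are [6, 4, 2]_2; such a code would be non-MDS.


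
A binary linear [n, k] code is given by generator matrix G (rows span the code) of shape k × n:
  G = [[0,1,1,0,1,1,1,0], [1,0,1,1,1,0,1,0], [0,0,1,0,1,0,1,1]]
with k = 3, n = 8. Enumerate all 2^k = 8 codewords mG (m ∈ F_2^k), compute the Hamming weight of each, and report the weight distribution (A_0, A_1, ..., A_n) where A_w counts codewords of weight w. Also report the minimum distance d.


Weight distribution: A_0 = 1, A_3 = 2, A_4 = 2, A_5 = 2, A_8 = 1. Minimum distance d = 3.

Enumerate all 2^3 = 8 messages m ∈ F_2^3.
For each, compute codeword c = mG in F_2^8, then tally its weight.
  m = 000 → c = 00000000, weight = 0.
  m = 100 → c = 01101110, weight = 5.
  m = 010 → c = 10111010, weight = 5.
  m = 110 → c = 11010100, weight = 4.
  m = 001 → c = 00101011, weight = 4.
  m = 101 → c = 01000101, weight = 3.
  m = 011 → c = 10010001, weight = 3.
  m = 111 → c = 11111111, weight = 8.
Tally weights:
  weight 0: 1 codewords.
  weight 3: 2 codewords.
  weight 4: 2 codewords.
  weight 5: 2 codewords.
  weight 8: 1 codewords.
Minimum distance d = smallest w > 0 with A_w > 0 = 3.
Sanity: Σ A_w = 8 = 2^3 = 8 ✓.


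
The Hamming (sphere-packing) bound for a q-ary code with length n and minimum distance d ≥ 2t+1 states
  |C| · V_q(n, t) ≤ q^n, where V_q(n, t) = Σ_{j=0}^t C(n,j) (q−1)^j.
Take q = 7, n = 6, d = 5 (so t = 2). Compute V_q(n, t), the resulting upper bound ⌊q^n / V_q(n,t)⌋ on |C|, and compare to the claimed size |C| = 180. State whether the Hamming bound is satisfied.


V_q(n, t) = 577, q^n = 117649, Hamming bound = 203, |C| = 180 ≤ bound (satisfied).

Step 1: Compute V_q(n, t) = Σ_{j=0}^2 C(n, j) (q−1)^j.
  j = 0: C(6,0)·(6)^0 = 1·1 = 1.
  j = 1: C(6,1)·(6)^1 = 6·6 = 36.
  j = 2: C(6,2)·(6)^2 = 15·36 = 540.
  V_q(n, t) = 1 + 36 + 540 = 577.
Step 2: q^n = 7^6 = 117649.
Step 3: Hamming bound ⌊q^n / V_q(n,t)⌋ = ⌊117649/577⌋ = 203.
Step 4: Compare |C| = 180 to 203: satisfied.
The claimed |C| lies below the Hamming bound.


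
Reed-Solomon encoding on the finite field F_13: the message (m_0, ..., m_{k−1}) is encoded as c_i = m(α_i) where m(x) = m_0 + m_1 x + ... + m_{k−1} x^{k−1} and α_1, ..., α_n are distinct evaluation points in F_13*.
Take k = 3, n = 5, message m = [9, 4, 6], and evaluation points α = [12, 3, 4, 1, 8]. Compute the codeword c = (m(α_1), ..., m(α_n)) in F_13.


c = [11, 10, 4, 6, 9]

Message polynomial: m(x) = 9 + 4·x + 6·x^2 (mod 13).
For each evaluation point α_i, compute m(α_i) mod 13:
  α_1 = 12: Horner steps 6 → 11 → 11, so m(12) = 11.
  α_2 = 3: Horner steps 6 → 9 → 10, so m(3) = 10.
  α_3 = 4: Horner steps 6 → 2 → 4, so m(4) = 4.
  α_4 = 1: Horner steps 6 → 10 → 6, so m(1) = 6.
  α_5 = 8: Horner steps 6 → 0 → 9, so m(8) = 9.
Codeword c = [11, 10, 4, 6, 9] ∈ F_13^5.


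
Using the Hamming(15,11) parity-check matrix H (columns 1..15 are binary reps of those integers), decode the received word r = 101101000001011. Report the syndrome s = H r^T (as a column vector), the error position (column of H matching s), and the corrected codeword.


s = (1, 1, 0, 1)^T, error position = 13, corrected codeword c = 101101000001111

Compute s = H r^T mod 2 one row at a time:
  s_1 = 0 + 0 + 0 + 0 + 1 + 0 + 1 + 1 = 3 ≡ 1 (mod 2).
  s_2 = 1 + 0 + 1 + 0 + 1 + 0 + 1 + 1 = 5 ≡ 1 (mod 2).
  s_3 = 0 + 1 + 1 + 0 + 0 + 0 + 1 + 1 = 4 ≡ 0 (mod 2).
  s_4 = 1 + 1 + 0 + 0 + 0 + 0 + 0 + 1 = 3 ≡ 1 (mod 2).
s = (1, 1, 0, 1)^T — this equals column 13 of H (binary 1101), so error is at position 13.
Correct: flip bit 13 of r = 101101000001011 to get c = 101101000001111.


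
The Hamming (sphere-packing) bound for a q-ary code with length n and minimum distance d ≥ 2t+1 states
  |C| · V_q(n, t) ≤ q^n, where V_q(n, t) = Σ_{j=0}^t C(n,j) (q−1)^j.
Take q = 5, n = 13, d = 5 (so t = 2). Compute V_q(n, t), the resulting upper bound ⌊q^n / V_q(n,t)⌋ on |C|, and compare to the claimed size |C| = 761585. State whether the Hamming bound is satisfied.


V_q(n, t) = 1301, q^n = 1220703125, Hamming bound = 938280, |C| = 761585 ≤ bound (satisfied).

Step 1: Compute V_q(n, t) = Σ_{j=0}^2 C(n, j) (q−1)^j.
  j = 0: C(13,0)·(4)^0 = 1·1 = 1.
  j = 1: C(13,1)·(4)^1 = 13·4 = 52.
  j = 2: C(13,2)·(4)^2 = 78·16 = 1248.
  V_q(n, t) = 1 + 52 + 1248 = 1301.
Step 2: q^n = 5^13 = 1220703125.
Step 3: Hamming bound ⌊q^n / V_q(n,t)⌋ = ⌊1220703125/1301⌋ = 938280.
Step 4: Compare |C| = 761585 to 938280: satisfied.
The claimed |C| lies below the Hamming bound.


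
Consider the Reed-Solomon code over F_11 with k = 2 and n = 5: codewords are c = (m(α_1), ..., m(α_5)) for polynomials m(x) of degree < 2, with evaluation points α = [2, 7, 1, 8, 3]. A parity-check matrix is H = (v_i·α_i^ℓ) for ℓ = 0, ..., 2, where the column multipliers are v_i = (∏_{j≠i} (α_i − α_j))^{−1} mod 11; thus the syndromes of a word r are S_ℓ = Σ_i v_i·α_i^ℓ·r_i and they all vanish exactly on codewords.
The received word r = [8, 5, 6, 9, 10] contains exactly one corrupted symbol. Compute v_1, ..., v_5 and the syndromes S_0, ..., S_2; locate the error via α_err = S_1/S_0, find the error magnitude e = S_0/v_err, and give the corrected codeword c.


S = (9, 8, 1), error at position 2, error magnitude e = 9, c = [8, 7, 6, 9, 10].

Step 1: column multipliers v_i = (∏_{j≠i}(α_i − α_j))^{−1} mod 11.
  i = 1 (α = 2): (2−7)(2−1)(2−8)(2−3) = (−5)·1·(−6)·(−1) = −30 ≡ 3, so v_1 = 3^{−1} = 4 (mod 11).
  i = 2 (α = 7): (7−2)(7−1)(7−8)(7−3) = 5·6·(−1)·4 = −120 ≡ 1, so v_2 = 1^{−1} = 1 (mod 11).
  i = 3 (α = 1): (1−2)(1−7)(1−8)(1−3) = (−1)·(−6)·(−7)·(−2) = 84 ≡ 7, so v_3 = 7^{−1} = 8 (mod 11).
  i = 4 (α = 8): (8−2)(8−7)(8−1)(8−3) = 6·1·7·5 = 210 ≡ 1, so v_4 = 1^{−1} = 1 (mod 11).
  i = 5 (α = 3): (3−2)(3−7)(3−1)(3−8) = 1·(−4)·2·(−5) = 40 ≡ 7, so v_5 = 7^{−1} = 8 (mod 11).
  v = [4, 1, 8, 1, 8].
Step 2: syndromes of r = [8, 5, 6, 9, 10] (all sums mod 11).
  S_0 = Σ v_i r_i = 4·8 + 1·5 + 8·6 + 1·9 + 8·10 = 174 ≡ 9.
  S_1 = Σ v_i α_i r_i = 4·2·8 + 1·7·5 + 8·1·6 + 1·8·9 + 8·3·10 = 459 ≡ 8.
  α_i^2 mod 11 = [4, 5, 1, 9, 9].
  S_2 = Σ v_i α_i^2 r_i = 4·4·8 + 1·5·5 + 8·1·6 + 1·9·9 + 8·9·10 = 1002 ≡ 1.
  S = (9, 8, 1) ≠ 0, so r is not a codeword (an error is present).
Step 3: locate the error. For a single error e at position i, S_ℓ = v_i·e·α_i^ℓ, so α_err = S_1/S_0.
  S_0^{−1} = 9^{−1} = 5 (mod 11), so α_err = 8·5 = 40 ≡ 7 = α_2. Error position i = 2.
  Consistency check: S_2/S_1 = 1·7 = 7 ≡ 7 = α_err ✓ (single-error assumption holds).
Step 4: error magnitude e = S_0/v_2 = S_0·∏_{j≠2}(α_2 − α_j) = 9·1 = 9 ≡ 9 (mod 11).
Step 5: correct position 2: c_2 = r_2 − e = 5 − 9 ≡ 7 (mod 11). Hence c = [8, 7, 6, 9, 10].
  Check: interpolating c through the α_i gives m(x) = 4 + 2·x (degree < 2) with m(α_i) = c_i for every i, so c is indeed a codeword.


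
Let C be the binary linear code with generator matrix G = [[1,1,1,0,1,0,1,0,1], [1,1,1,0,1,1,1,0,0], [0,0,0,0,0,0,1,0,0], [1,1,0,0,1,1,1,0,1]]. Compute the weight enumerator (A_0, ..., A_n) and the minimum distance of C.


Weight distribution: A_0 = 1, A_1 = 1, A_2 = 3, A_3 = 4, A_4 = 1, A_5 = 3, A_6 = 3. Minimum distance d = 1.

Enumerate all 2^4 = 16 messages m ∈ F_2^4.
For each, compute codeword c = mG in F_2^9, then tally its weight.
  m = 0000 → c = 000000000, weight = 0.
  m = 1000 → c = 111010101, weight = 6.
  m = 0100 → c = 111011100, weight = 6.
  m = 1100 → c = 000001001, weight = 2.
  m = 0010 → c = 000000100, weight = 1.
  m = 1010 → c = 111010001, weight = 5.
  m = 0110 → c = 111011000, weight = 5.
  m = 1110 → c = 000001101, weight = 3.
  m = 0001 → c = 110011101, weight = 6.
  m = 1001 → c = 001001000, weight = 2.
  m = 0101 → c = 001000001, weight = 2.
  m = 1101 → c = 110010100, weight = 4.
  m = 0011 → c = 110011001, weight = 5.
  m = 1011 → c = 001001100, weight = 3.
  m = 0111 → c = 001000101, weight = 3.
  m = 1111 → c = 110010000, weight = 3.
Tally weights:
  weight 0: 1 codewords.
  weight 1: 1 codewords.
  weight 2: 3 codewords.
  weight 3: 4 codewords.
  weight 4: 1 codewords.
  weight 5: 3 codewords.
  weight 6: 3 codewords.
Minimum distance d = smallest w > 0 with A_w > 0 = 1.
Sanity: Σ A_w = 16 = 2^4 = 16 ✓.


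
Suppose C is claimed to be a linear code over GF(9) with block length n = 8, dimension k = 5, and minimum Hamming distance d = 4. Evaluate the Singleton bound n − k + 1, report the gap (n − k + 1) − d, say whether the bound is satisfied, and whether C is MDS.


Singleton RHS = n − k + 1 = 4, slack = 0, bound satisfied, MDS.

Singleton bound: d ≤ n − k + 1.
Here n = 8, k = 5, so n − k + 1 = 4.
Given d = 4, check d ≤ 4: YES.
Slack = (n − k + 1) − d = 0.
The code is MDS (slack = 0).
Description: the claimed parameters are [8, 5, 4]_9; such a code would be MDS (meets Singleton bound).


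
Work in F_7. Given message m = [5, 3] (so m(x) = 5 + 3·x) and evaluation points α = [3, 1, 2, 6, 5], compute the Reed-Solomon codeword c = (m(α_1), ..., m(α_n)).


c = [0, 1, 4, 2, 6]

Message polynomial: m(x) = 5 + 3·x (mod 7).
For each evaluation point α_i, compute m(α_i) mod 7:
  α_1 = 3: Horner steps 3 → 0, so m(3) = 0.
  α_2 = 1: Horner steps 3 → 1, so m(1) = 1.
  α_3 = 2: Horner steps 3 → 4, so m(2) = 4.
  α_4 = 6: Horner steps 3 → 2, so m(6) = 2.
  α_5 = 5: Horner steps 3 → 6, so m(5) = 6.
Codeword c = [0, 1, 4, 2, 6] ∈ F_7^5.


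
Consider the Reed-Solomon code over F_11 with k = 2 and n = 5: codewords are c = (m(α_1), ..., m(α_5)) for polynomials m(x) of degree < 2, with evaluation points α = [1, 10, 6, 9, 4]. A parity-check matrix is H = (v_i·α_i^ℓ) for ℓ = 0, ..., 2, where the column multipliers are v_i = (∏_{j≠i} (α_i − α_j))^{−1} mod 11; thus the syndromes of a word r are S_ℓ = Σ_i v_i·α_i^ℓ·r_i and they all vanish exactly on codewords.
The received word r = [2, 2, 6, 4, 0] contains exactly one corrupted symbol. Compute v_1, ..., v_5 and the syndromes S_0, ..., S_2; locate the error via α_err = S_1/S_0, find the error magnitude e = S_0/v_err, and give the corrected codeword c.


S = (4, 7, 4), error at position 2, error magnitude e = 6, c = [2, 7, 6, 4, 0].

Step 1: column multipliers v_i = (∏_{j≠i}(α_i − α_j))^{−1} mod 11.
  i = 1 (α = 1): (1−10)(1−6)(1−9)(1−4) = (−9)·(−5)·(−8)·(−3) = 1080 ≡ 2, so v_1 = 2^{−1} = 6 (mod 11).
  i = 2 (α = 10): (10−1)(10−6)(10−9)(10−4) = 9·4·1·6 = 216 ≡ 7, so v_2 = 7^{−1} = 8 (mod 11).
  i = 3 (α = 6): (6−1)(6−10)(6−9)(6−4) = 5·(−4)·(−3)·2 = 120 ≡ 10, so v_3 = 10^{−1} = 10 (mod 11).
  i = 4 (α = 9): (9−1)(9−10)(9−6)(9−4) = 8·(−1)·3·5 = −120 ≡ 1, so v_4 = 1^{−1} = 1 (mod 11).
  i = 5 (α = 4): (4−1)(4−10)(4−6)(4−9) = 3·(−6)·(−2)·(−5) = −180 ≡ 7, so v_5 = 7^{−1} = 8 (mod 11).
  v = [6, 8, 10, 1, 8].
Step 2: syndromes of r = [2, 2, 6, 4, 0] (all sums mod 11).
  S_0 = Σ v_i r_i = 6·2 + 8·2 + 10·6 + 1·4 + 8·0 = 92 ≡ 4.
  S_1 = Σ v_i α_i r_i = 6·1·2 + 8·10·2 + 10·6·6 + 1·9·4 + 8·4·0 = 568 ≡ 7.
  α_i^2 mod 11 = [1, 1, 3, 4, 5].
  S_2 = Σ v_i α_i^2 r_i = 6·1·2 + 8·1·2 + 10·3·6 + 1·4·4 + 8·5·0 = 224 ≡ 4.
  S = (4, 7, 4) ≠ 0, so r is not a codeword (an error is present).
Step 3: locate the error. For a single error e at position i, S_ℓ = v_i·e·α_i^ℓ, so α_err = S_1/S_0.
  S_0^{−1} = 4^{−1} = 3 (mod 11), so α_err = 7·3 = 21 ≡ 10 = α_2. Error position i = 2.
  Consistency check: S_2/S_1 = 4·8 = 32 ≡ 10 = α_err ✓ (single-error assumption holds).
Step 4: error magnitude e = S_0/v_2 = S_0·∏_{j≠2}(α_2 − α_j) = 4·7 = 28 ≡ 6 (mod 11).
Step 5: correct position 2: c_2 = r_2 − e = 2 − 6 ≡ 7 (mod 11). Hence c = [2, 7, 6, 4, 0].
  Check: interpolating c through the α_i gives m(x) = 10 + 3·x (degree < 2) with m(α_i) = c_i for every i, so c is indeed a codeword.


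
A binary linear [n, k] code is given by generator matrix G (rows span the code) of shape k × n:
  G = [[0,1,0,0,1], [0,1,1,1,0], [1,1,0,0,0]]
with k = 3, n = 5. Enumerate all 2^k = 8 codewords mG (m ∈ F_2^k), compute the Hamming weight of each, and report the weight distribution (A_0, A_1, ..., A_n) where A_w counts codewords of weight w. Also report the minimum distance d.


Weight distribution: A_0 = 1, A_2 = 3, A_3 = 3, A_5 = 1. Minimum distance d = 2.

Enumerate all 2^3 = 8 messages m ∈ F_2^3.
For each, compute codeword c = mG in F_2^5, then tally its weight.
  m = 000 → c = 00000, weight = 0.
  m = 100 → c = 01001, weight = 2.
  m = 010 → c = 01110, weight = 3.
  m = 110 → c = 00111, weight = 3.
  m = 001 → c = 11000, weight = 2.
  m = 101 → c = 10001, weight = 2.
  m = 011 → c = 10110, weight = 3.
  m = 111 → c = 11111, weight = 5.
Tally weights:
  weight 0: 1 codewords.
  weight 2: 3 codewords.
  weight 3: 3 codewords.
  weight 5: 1 codewords.
Minimum distance d = smallest w > 0 with A_w > 0 = 2.
Sanity: Σ A_w = 8 = 2^3 = 8 ✓.


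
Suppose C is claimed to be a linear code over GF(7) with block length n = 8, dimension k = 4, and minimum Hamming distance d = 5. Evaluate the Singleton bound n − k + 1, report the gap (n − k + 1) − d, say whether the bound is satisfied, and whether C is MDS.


Singleton RHS = n − k + 1 = 5, slack = 0, bound satisfied, MDS.

Singleton bound: d ≤ n − k + 1.
Here n = 8, k = 4, so n − k + 1 = 5.
Given d = 5, check d ≤ 5: YES.
Slack = (n − k + 1) − d = 0.
The code is MDS (slack = 0).
Description: the claimed parameters are [8, 4, 5]_7; such a code would be MDS (meets Singleton bound).


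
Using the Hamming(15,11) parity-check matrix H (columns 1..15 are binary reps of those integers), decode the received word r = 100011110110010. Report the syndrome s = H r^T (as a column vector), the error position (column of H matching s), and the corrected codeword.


s = (0, 0, 1, 0)^T, error position = 2, corrected codeword c = 110011110110010

Compute s = H r^T mod 2 one row at a time:
  s_1 = 1 + 0 + 1 + 1 + 0 + 0 + 1 + 0 = 4 ≡ 0 (mod 2).
  s_2 = 0 + 1 + 1 + 1 + 0 + 0 + 1 + 0 = 4 ≡ 0 (mod 2).
  s_3 = 0 + 0 + 1 + 1 + 1 + 1 + 1 + 0 = 5 ≡ 1 (mod 2).
  s_4 = 1 + 0 + 1 + 1 + 0 + 1 + 0 + 0 = 4 ≡ 0 (mod 2).
s = (0, 0, 1, 0)^T — this equals column 2 of H (binary 0010), so error is at position 2.
Correct: flip bit 2 of r = 100011110110010 to get c = 110011110110010.


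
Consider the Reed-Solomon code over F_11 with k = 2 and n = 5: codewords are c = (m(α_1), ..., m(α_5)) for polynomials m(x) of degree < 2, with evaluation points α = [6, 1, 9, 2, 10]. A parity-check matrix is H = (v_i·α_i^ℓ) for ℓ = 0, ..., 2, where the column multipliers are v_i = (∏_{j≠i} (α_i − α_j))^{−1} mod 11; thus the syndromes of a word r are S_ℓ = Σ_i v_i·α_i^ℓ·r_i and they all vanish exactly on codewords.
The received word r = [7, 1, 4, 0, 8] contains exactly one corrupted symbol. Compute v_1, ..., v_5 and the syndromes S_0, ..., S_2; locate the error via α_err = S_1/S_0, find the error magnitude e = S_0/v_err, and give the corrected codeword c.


S = (8, 3, 8), error at position 5, error magnitude e = 5, c = [7, 1, 4, 0, 3].

Step 1: column multipliers v_i = (∏_{j≠i}(α_i − α_j))^{−1} mod 11.
  i = 1 (α = 6): (6−1)(6−9)(6−2)(6−10) = 5·(−3)·4·(−4) = 240 ≡ 9, so v_1 = 9^{−1} = 5 (mod 11).
  i = 2 (α = 1): (1−6)(1−9)(1−2)(1−10) = (−5)·(−8)·(−1)·(−9) = 360 ≡ 8, so v_2 = 8^{−1} = 7 (mod 11).
  i = 3 (α = 9): (9−6)(9−1)(9−2)(9−10) = 3·8·7·(−1) = −168 ≡ 8, so v_3 = 8^{−1} = 7 (mod 11).
  i = 4 (α = 2): (2−6)(2−1)(2−9)(2−10) = (−4)·1·(−7)·(−8) = −224 ≡ 7, so v_4 = 7^{−1} = 8 (mod 11).
  i = 5 (α = 10): (10−6)(10−1)(10−9)(10−2) = 4·9·1·8 = 288 ≡ 2, so v_5 = 2^{−1} = 6 (mod 11).
  v = [5, 7, 7, 8, 6].
Step 2: syndromes of r = [7, 1, 4, 0, 8] (all sums mod 11).
  S_0 = Σ v_i r_i = 5·7 + 7·1 + 7·4 + 8·0 + 6·8 = 118 ≡ 8.
  S_1 = Σ v_i α_i r_i = 5·6·7 + 7·1·1 + 7·9·4 + 8·2·0 + 6·10·8 = 949 ≡ 3.
  α_i^2 mod 11 = [3, 1, 4, 4, 1].
  S_2 = Σ v_i α_i^2 r_i = 5·3·7 + 7·1·1 + 7·4·4 + 8·4·0 + 6·1·8 = 272 ≡ 8.
  S = (8, 3, 8) ≠ 0, so r is not a codeword (an error is present).
Step 3: locate the error. For a single error e at position i, S_ℓ = v_i·e·α_i^ℓ, so α_err = S_1/S_0.
  S_0^{−1} = 8^{−1} = 7 (mod 11), so α_err = 3·7 = 21 ≡ 10 = α_5. Error position i = 5.
  Consistency check: S_2/S_1 = 8·4 = 32 ≡ 10 = α_err ✓ (single-error assumption holds).
Step 4: error magnitude e = S_0/v_5 = S_0·∏_{j≠5}(α_5 − α_j) = 8·2 = 16 ≡ 5 (mod 11).
Step 5: correct position 5: c_5 = r_5 − e = 8 − 5 ≡ 3 (mod 11). Hence c = [7, 1, 4, 0, 3].
  Check: interpolating c through the α_i gives m(x) = 2 + 10·x (degree < 2) with m(α_i) = c_i for every i, so c is indeed a codeword.


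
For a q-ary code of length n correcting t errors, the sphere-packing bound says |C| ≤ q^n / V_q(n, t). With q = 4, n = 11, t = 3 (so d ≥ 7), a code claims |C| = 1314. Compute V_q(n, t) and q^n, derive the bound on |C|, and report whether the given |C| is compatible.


V_q(n, t) = 4984, q^n = 4194304, Hamming bound = 841, |C| = 1314 > bound (violated).

Step 1: Compute V_q(n, t) = Σ_{j=0}^3 C(n, j) (q−1)^j.
  j = 0: C(11,0)·(3)^0 = 1·1 = 1.
  j = 1: C(11,1)·(3)^1 = 11·3 = 33.
  j = 2: C(11,2)·(3)^2 = 55·9 = 495.
  j = 3: C(11,3)·(3)^3 = 165·27 = 4455.
  V_q(n, t) = 1 + 33 + 495 + 4455 = 4984.
Step 2: q^n = 4^11 = 4194304.
Step 3: Hamming bound ⌊q^n / V_q(n,t)⌋ = ⌊4194304/4984⌋ = 841.
Step 4: Compare |C| = 1314 to 841: violated.
The claimed |C| lies above the Hamming bound, so no 4-ary code of length 11 with d ≥ 7 can have 1314 codewords.


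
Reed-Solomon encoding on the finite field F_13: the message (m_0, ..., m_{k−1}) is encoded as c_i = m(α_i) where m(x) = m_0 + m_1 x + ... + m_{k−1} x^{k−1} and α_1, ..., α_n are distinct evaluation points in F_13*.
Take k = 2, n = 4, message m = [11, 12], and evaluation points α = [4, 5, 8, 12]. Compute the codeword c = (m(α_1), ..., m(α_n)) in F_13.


c = [7, 6, 3, 12]

Message polynomial: m(x) = 11 + 12·x (mod 13).
For each evaluation point α_i, compute m(α_i) mod 13:
  α_1 = 4: Horner steps 12 → 7, so m(4) = 7.
  α_2 = 5: Horner steps 12 → 6, so m(5) = 6.
  α_3 = 8: Horner steps 12 → 3, so m(8) = 3.
  α_4 = 12: Horner steps 12 → 12, so m(12) = 12.
Codeword c = [7, 6, 3, 12] ∈ F_13^4.


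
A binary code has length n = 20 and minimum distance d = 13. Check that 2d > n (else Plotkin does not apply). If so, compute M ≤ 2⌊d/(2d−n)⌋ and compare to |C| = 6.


Plotkin bound M ≤ 4; given |C| = 6 > bound (violated).

Check applicability: 2d = 26, n = 20.
2d − n = 6 > 0, so Plotkin applies.
Compute d/(2d−n) = 13/6 ≈ 2.1667.
⌊d/(2d−n)⌋ = 2.
Plotkin bound: M ≤ 2·2 = 4.
Given |C| = 6, check: VIOLATED.
This |C| is above the Plotkin bound, so no binary code with n = 20, d = 13 and 6 codewords exists.


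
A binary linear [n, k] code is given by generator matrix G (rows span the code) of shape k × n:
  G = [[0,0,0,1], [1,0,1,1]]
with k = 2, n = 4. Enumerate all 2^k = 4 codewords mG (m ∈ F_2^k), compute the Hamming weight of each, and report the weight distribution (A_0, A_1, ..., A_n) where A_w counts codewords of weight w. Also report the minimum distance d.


Weight distribution: A_0 = 1, A_1 = 1, A_2 = 1, A_3 = 1. Minimum distance d = 1.

Enumerate all 2^2 = 4 messages m ∈ F_2^2.
For each, compute codeword c = mG in F_2^4, then tally its weight.
  m = 00 → c = 0000, weight = 0.
  m = 10 → c = 0001, weight = 1.
  m = 01 → c = 1011, weight = 3.
  m = 11 → c = 1010, weight = 2.
Tally weights:
  weight 0: 1 codewords.
  weight 1: 1 codewords.
  weight 2: 1 codewords.
  weight 3: 1 codewords.
Minimum distance d = smallest w > 0 with A_w > 0 = 1.
Sanity: Σ A_w = 4 = 2^2 = 4 ✓.


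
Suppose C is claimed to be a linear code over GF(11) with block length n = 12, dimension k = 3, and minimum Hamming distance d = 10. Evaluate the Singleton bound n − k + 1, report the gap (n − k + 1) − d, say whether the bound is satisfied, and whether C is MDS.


Singleton RHS = n − k + 1 = 10, slack = 0, bound satisfied, MDS.

Singleton bound: d ≤ n − k + 1.
Here n = 12, k = 3, so n − k + 1 = 10.
Given d = 10, check d ≤ 10: YES.
Slack = (n − k + 1) − d = 0.
The code is MDS (slack = 0).
Description: the claimed parameters are [12, 3, 10]_11; such a code would be MDS (meets Singleton bound).


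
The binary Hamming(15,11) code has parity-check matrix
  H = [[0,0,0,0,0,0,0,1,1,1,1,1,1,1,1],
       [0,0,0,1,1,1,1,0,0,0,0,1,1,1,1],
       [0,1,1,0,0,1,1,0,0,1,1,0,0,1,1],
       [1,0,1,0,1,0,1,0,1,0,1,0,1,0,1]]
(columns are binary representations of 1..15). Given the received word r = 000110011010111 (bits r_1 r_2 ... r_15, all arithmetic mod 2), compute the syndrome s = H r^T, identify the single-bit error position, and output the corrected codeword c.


s = (0, 1, 1, 1)^T, error position = 7, corrected codeword c = 000110111010111

Compute s = H r^T mod 2 one row at a time:
  s_1 = 1 + 1 + 0 + 1 + 0 + 1 + 1 + 1 = 6 ≡ 0 (mod 2).
  s_2 = 1 + 1 + 0 + 0 + 0 + 1 + 1 + 1 = 5 ≡ 1 (mod 2).
  s_3 = 0 + 0 + 0 + 0 + 0 + 1 + 1 + 1 = 3 ≡ 1 (mod 2).
  s_4 = 0 + 0 + 1 + 0 + 1 + 1 + 1 + 1 = 5 ≡ 1 (mod 2).
s = (0, 1, 1, 1)^T — this equals column 7 of H (binary 0111), so error is at position 7.
Correct: flip bit 7 of r = 000110011010111 to get c = 000110111010111.


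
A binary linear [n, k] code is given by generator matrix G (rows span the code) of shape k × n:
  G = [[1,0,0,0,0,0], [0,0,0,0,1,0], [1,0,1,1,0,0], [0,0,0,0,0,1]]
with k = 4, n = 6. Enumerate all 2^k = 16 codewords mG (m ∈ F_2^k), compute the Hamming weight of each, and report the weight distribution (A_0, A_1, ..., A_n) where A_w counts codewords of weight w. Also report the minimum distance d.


Weight distribution: A_0 = 1, A_1 = 3, A_2 = 4, A_3 = 4, A_4 = 3, A_5 = 1. Minimum distance d = 1.

Enumerate all 2^4 = 16 messages m ∈ F_2^4.
For each, compute codeword c = mG in F_2^6, then tally its weight.
  m = 0000 → c = 000000, weight = 0.
  m = 1000 → c = 100000, weight = 1.
  m = 0100 → c = 000010, weight = 1.
  m = 1100 → c = 100010, weight = 2.
  m = 0010 → c = 101100, weight = 3.
  m = 1010 → c = 001100, weight = 2.
  m = 0110 → c = 101110, weight = 4.
  m = 1110 → c = 001110, weight = 3.
  m = 0001 → c = 000001, weight = 1.
  m = 1001 → c = 100001, weight = 2.
  m = 0101 → c = 000011, weight = 2.
  m = 1101 → c = 100011, weight = 3.
  m = 0011 → c = 101101, weight = 4.
  m = 1011 → c = 001101, weight = 3.
  m = 0111 → c = 101111, weight = 5.
  m = 1111 → c = 001111, weight = 4.
Tally weights:
  weight 0: 1 codewords.
  weight 1: 3 codewords.
  weight 2: 4 codewords.
  weight 3: 4 codewords.
  weight 4: 3 codewords.
  weight 5: 1 codewords.
Minimum distance d = smallest w > 0 with A_w > 0 = 1.
Sanity: Σ A_w = 16 = 2^4 = 16 ✓.
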